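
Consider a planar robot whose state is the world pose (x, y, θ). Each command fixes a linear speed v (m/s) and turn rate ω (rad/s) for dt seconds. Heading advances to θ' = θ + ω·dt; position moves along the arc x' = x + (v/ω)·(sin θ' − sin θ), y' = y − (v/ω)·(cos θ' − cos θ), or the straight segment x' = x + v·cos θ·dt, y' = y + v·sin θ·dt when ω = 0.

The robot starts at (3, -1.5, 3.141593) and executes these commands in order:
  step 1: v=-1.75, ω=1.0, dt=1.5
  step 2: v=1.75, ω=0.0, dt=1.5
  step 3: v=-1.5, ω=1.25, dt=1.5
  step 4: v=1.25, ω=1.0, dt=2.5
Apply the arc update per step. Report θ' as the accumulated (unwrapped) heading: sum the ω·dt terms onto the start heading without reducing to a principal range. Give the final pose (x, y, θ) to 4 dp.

(3.2924, 1.1235, 9.0166)

step 1: θ'=4.6416 (R=-1.7500) → pose (4.7456, 0.1262, 4.6416)
step 2: θ'=4.6416 (straight) → pose (4.5599, -2.4922, 4.6416)
step 3: θ'=6.5166 (R=-1.2000) → pose (3.0854, -1.2399, 6.5166)
step 4: θ'=9.0166 (R=1.2500) → pose (3.2924, 1.1235, 9.0166)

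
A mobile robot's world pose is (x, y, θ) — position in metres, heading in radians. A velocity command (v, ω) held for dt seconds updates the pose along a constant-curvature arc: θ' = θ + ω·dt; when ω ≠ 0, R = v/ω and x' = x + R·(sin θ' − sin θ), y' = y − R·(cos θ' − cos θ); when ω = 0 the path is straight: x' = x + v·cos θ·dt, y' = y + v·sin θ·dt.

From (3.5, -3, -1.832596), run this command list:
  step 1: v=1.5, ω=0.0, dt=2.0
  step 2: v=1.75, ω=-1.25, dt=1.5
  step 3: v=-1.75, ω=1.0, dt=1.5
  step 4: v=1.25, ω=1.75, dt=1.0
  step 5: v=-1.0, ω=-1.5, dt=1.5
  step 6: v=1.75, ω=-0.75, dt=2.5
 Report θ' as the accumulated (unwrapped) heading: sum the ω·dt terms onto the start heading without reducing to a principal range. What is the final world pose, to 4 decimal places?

(-0.0560, -4.3282, -4.5826)

step 1: θ'=-1.8326 (straight) → pose (2.7235, -5.8978, -1.8326)
step 2: θ'=-3.7076 (R=-1.4000) → pose (0.6205, -6.7171, -3.7076)
step 3: θ'=-2.2076 (R=-1.7500) → pose (2.9659, -6.2806, -2.2076)
step 4: θ'=-0.4576 (R=0.7143) → pose (3.2247, -7.3461, -0.4576)
step 5: θ'=-2.7076 (R=0.6667) → pose (3.2389, -6.1432, -2.7076)
step 6: θ'=-4.5826 (R=-2.3333) → pose (-0.0560, -4.3282, -4.5826)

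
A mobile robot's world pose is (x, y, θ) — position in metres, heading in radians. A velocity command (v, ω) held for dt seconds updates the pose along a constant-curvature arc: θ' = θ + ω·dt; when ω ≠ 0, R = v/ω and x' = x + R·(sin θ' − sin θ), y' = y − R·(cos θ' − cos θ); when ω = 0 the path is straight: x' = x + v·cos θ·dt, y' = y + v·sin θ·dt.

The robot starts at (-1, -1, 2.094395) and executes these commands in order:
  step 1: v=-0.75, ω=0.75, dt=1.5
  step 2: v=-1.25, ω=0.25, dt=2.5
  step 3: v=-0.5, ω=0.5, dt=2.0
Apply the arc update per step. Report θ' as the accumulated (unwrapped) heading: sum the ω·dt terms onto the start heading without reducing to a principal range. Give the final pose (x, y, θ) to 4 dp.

step 1: θ'=3.2194 (R=-1.0000) → pose (-0.0563, -1.4970, 3.2194)
step 2: θ'=3.8444 (R=-5.0000) → pose (2.7869, -0.3273, 3.8444)
step 3: θ'=4.8444 (R=-1.0000) → pose (3.1319, 0.5674, 4.8444)

(3.1319, 0.5674, 4.8444)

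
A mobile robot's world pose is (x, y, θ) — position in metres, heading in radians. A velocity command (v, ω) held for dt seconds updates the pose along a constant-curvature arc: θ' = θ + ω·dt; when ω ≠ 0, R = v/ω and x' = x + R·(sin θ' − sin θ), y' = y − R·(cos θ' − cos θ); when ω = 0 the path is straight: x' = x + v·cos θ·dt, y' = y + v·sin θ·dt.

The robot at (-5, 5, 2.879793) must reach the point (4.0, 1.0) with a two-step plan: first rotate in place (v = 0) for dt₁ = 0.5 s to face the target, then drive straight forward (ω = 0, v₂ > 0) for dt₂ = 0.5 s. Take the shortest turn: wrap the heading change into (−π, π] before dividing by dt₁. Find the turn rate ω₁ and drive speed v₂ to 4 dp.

ω₁ = 5.9703, v₂ = 19.6977

heading to target = atan2(1−5, 4−-5) = -0.4182
Δθ = wrap(-0.4182 − 2.8798) = 2.9852; ω₁ = Δθ/dt₁ = 5.9703
distance = √((4−-5)² + (1−5)²) = 9.8489; v₂ = distance/dt₂ = 19.6977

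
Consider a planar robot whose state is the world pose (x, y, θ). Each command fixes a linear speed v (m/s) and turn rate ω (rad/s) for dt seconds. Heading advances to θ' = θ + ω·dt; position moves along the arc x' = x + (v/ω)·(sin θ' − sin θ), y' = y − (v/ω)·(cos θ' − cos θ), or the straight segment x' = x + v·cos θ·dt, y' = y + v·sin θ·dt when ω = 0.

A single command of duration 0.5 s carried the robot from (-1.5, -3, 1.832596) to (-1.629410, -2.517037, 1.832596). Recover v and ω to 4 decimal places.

Δθ = 1.832596 − 1.832596 = 0.000000
ω = Δθ/dt = 0.000000/0.5 = 0.0000
ω = 0 → v = (Δx·cos θ + Δy·sin θ)/dt = 1.0000

v = 1.0000, ω = 0.0000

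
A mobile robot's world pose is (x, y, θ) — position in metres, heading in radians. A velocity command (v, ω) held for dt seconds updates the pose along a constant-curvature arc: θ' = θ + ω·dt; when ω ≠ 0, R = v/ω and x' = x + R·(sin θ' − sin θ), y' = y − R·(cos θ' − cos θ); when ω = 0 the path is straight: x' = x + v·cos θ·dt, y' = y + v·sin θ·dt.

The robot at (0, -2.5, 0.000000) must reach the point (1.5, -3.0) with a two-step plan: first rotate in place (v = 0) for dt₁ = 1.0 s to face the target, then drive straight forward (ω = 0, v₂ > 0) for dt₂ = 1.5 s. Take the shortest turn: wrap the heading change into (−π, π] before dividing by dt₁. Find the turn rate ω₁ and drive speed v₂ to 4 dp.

ω₁ = -0.3218, v₂ = 1.0541

heading to target = atan2(-3−-2.5, 1.5−0) = -0.3218
Δθ = wrap(-0.3218 − 0.0000) = -0.3218; ω₁ = Δθ/dt₁ = -0.3218
distance = √((1.5−0)² + (-3−-2.5)²) = 1.5811; v₂ = distance/dt₂ = 1.0541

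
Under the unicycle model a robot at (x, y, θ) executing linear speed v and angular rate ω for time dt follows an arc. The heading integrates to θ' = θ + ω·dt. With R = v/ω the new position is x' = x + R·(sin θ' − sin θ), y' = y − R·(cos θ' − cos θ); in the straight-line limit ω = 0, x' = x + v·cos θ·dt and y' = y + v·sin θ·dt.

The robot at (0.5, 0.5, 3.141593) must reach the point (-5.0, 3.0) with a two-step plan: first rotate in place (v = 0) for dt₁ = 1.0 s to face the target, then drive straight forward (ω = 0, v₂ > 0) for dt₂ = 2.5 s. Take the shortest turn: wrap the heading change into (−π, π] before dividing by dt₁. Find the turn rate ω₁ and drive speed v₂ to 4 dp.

ω₁ = -0.4266, v₂ = 2.4166

heading to target = atan2(3−0.5, -5−0.5) = 2.7150
Δθ = wrap(2.7150 − 3.1416) = -0.4266; ω₁ = Δθ/dt₁ = -0.4266
distance = √((-5−0.5)² + (3−0.5)²) = 6.0415; v₂ = distance/dt₂ = 2.4166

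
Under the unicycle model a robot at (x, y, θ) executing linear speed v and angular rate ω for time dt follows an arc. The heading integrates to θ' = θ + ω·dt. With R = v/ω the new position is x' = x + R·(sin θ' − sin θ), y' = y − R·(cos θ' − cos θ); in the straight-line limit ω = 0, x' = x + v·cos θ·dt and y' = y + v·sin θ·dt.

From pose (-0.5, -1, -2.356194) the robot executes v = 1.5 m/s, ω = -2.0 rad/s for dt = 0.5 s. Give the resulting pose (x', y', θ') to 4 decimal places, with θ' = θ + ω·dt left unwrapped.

(-1.1900, -1.2025, -3.3562)

θ' = -2.3562 + -2.0·0.5 = -3.3562
R = v/ω = 1.5/-2.0 = -0.7500
x' = -0.5 + -0.7500·(sin -3.3562 − sin -2.3562) = -1.1900
y' = -1 − -0.7500·(cos -3.3562 − cos -2.3562) = -1.2025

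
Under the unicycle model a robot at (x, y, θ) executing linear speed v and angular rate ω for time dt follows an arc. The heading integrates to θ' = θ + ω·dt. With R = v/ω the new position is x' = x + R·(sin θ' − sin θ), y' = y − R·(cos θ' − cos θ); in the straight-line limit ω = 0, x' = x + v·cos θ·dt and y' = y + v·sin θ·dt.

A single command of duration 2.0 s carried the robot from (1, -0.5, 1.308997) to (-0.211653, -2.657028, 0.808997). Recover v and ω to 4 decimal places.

v = -1.2500, ω = -0.2500

Δθ = 0.808997 − 1.308997 = -0.500000
ω = Δθ/dt = -0.500000/2.0 = -0.2500
R = −Δy/(cos θ' − cos θ) = 5.0000
v = R·ω = 5.0000·-0.2500 = -1.2500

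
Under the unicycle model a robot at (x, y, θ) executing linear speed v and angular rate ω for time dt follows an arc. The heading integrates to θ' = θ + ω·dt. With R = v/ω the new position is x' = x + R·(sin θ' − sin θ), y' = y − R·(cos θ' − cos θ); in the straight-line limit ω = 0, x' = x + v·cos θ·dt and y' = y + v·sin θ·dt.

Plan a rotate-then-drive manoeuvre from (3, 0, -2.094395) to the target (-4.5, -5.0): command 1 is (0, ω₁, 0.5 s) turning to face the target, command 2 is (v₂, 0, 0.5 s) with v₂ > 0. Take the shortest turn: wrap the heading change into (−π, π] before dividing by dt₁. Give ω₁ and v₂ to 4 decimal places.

ω₁ = -0.9184, v₂ = 18.0278

heading to target = atan2(-5−0, -4.5−3) = -2.5536
Δθ = wrap(-2.5536 − -2.0944) = -0.4592; ω₁ = Δθ/dt₁ = -0.9184
distance = √((-4.5−3)² + (-5−0)²) = 9.0139; v₂ = distance/dt₂ = 18.0278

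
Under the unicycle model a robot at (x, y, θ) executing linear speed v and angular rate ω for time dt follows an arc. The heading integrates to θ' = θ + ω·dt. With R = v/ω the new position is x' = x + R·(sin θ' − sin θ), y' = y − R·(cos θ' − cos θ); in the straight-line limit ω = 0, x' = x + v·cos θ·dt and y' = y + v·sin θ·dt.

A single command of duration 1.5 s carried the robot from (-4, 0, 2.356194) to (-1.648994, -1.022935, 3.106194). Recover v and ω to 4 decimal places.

v = -1.7500, ω = 0.5000

Δθ = 3.106194 − 2.356194 = 0.750000
ω = Δθ/dt = 0.750000/1.5 = 0.5000
R = Δx/(sin θ' − sin θ) = -3.5000
v = R·ω = -3.5000·0.5000 = -1.7500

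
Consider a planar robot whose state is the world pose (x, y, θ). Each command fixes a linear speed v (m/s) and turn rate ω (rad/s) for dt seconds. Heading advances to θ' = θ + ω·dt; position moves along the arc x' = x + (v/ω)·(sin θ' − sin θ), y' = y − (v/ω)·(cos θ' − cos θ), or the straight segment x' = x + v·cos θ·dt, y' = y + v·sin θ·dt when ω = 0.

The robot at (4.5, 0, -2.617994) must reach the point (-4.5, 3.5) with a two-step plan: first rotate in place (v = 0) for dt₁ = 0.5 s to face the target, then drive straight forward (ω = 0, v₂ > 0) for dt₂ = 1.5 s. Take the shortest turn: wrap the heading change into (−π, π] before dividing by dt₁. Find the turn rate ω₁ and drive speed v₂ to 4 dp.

heading to target = atan2(3.5−0, -4.5−4.5) = 2.7707
Δθ = wrap(2.7707 − -2.6180) = -0.8945; ω₁ = Δθ/dt₁ = -1.7890
distance = √((-4.5−4.5)² + (3.5−0)²) = 9.6566; v₂ = distance/dt₂ = 6.4377

ω₁ = -1.7890, v₂ = 6.4377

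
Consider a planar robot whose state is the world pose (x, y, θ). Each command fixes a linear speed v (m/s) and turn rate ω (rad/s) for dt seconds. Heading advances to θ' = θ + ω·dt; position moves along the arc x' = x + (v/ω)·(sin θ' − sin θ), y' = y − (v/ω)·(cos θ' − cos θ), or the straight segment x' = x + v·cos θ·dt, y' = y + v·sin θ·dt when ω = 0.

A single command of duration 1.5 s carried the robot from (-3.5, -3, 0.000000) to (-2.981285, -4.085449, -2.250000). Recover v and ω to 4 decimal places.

Δθ = -2.250000 − 0.000000 = -2.250000
ω = Δθ/dt = -2.250000/1.5 = -1.5000
R = −Δy/(cos θ' − cos θ) = -0.6667
v = R·ω = -0.6667·-1.5000 = 1.0000

v = 1.0000, ω = -1.5000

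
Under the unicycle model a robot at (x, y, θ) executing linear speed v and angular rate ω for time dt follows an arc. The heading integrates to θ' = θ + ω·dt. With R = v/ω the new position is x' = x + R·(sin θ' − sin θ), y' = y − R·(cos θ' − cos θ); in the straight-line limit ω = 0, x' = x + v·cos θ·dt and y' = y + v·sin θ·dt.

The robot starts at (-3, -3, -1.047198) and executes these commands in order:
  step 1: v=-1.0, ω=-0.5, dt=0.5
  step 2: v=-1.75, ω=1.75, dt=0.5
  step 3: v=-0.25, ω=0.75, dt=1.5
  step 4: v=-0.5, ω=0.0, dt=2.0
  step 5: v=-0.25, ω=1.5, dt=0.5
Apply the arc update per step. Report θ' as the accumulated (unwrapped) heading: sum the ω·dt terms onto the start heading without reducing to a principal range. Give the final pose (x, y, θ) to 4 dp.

(-4.9195, -2.7020, 1.4528)

step 1: θ'=-1.2972 (R=2.0000) → pose (-3.1936, -2.5404, -1.2972)
step 2: θ'=-0.4222 (R=-1.0000) → pose (-3.7466, -1.8984, -0.4222)
step 3: θ'=0.7028 (R=-0.3333) → pose (-4.0986, -1.9481, 0.7028)
step 4: θ'=0.7028 (straight) → pose (-4.8617, -2.5945, 0.7028)
step 5: θ'=1.4528 (R=-0.1667) → pose (-4.9195, -2.7020, 1.4528)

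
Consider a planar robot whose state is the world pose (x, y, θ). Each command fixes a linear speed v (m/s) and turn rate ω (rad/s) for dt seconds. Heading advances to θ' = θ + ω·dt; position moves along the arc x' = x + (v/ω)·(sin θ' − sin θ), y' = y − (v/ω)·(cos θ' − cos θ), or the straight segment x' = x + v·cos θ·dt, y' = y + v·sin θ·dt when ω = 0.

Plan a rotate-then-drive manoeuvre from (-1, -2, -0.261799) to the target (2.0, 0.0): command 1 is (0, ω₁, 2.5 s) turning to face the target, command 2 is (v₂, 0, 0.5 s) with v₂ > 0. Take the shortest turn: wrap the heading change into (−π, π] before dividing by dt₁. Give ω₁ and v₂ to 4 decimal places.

heading to target = atan2(0−-2, 2−-1) = 0.5880
Δθ = wrap(0.5880 − -0.2618) = 0.8498; ω₁ = Δθ/dt₁ = 0.3399
distance = √((2−-1)² + (0−-2)²) = 3.6056; v₂ = distance/dt₂ = 7.2111

ω₁ = 0.3399, v₂ = 7.2111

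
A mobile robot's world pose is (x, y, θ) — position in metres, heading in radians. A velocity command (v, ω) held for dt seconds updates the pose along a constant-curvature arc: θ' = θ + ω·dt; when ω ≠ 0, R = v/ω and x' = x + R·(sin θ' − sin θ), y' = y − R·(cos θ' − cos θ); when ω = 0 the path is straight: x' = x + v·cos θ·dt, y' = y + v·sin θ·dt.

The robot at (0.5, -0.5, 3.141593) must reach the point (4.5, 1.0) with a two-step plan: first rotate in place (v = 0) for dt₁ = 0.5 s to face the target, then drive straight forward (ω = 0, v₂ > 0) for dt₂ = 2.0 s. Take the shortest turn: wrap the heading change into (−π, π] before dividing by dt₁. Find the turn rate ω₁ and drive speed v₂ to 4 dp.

heading to target = atan2(1−-0.5, 4.5−0.5) = 0.3588
Δθ = wrap(0.3588 − 3.1416) = -2.7828; ω₁ = Δθ/dt₁ = -5.5656
distance = √((4.5−0.5)² + (1−-0.5)²) = 4.2720; v₂ = distance/dt₂ = 2.1360

ω₁ = -5.5656, v₂ = 2.1360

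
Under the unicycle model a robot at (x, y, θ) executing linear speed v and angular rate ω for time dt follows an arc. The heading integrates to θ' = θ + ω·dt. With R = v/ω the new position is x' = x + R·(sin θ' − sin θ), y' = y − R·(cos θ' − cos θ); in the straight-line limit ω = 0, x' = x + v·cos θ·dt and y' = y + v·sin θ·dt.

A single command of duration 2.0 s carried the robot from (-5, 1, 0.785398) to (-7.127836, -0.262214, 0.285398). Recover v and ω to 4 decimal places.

Δθ = 0.285398 − 0.785398 = -0.500000
ω = Δθ/dt = -0.500000/2.0 = -0.2500
R = Δx/(sin θ' − sin θ) = 5.0000
v = R·ω = 5.0000·-0.2500 = -1.2500

v = -1.2500, ω = -0.2500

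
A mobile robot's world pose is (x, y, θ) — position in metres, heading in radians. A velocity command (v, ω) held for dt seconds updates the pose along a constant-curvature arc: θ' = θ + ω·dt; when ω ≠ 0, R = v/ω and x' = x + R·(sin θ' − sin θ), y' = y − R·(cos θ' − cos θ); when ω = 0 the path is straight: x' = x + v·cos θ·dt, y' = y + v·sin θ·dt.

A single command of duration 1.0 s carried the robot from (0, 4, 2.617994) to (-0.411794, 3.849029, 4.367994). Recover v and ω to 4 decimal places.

v = 0.5000, ω = 1.7500

Δθ = 4.367994 − 2.617994 = 1.750000
ω = Δθ/dt = 1.750000/1.0 = 1.7500
R = Δx/(sin θ' − sin θ) = 0.2857
v = R·ω = 0.2857·1.7500 = 0.5000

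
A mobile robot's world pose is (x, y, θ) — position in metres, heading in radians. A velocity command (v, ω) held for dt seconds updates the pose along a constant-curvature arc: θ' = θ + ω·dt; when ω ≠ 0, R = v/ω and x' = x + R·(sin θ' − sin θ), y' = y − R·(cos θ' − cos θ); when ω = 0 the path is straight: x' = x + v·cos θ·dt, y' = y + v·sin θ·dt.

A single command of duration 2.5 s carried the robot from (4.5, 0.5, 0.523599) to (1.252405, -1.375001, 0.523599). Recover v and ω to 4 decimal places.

Δθ = 0.523599 − 0.523599 = 0.000000
ω = Δθ/dt = 0.000000/2.5 = 0.0000
ω = 0 → v = (Δx·cos θ + Δy·sin θ)/dt = -1.5000

v = -1.5000, ω = 0.0000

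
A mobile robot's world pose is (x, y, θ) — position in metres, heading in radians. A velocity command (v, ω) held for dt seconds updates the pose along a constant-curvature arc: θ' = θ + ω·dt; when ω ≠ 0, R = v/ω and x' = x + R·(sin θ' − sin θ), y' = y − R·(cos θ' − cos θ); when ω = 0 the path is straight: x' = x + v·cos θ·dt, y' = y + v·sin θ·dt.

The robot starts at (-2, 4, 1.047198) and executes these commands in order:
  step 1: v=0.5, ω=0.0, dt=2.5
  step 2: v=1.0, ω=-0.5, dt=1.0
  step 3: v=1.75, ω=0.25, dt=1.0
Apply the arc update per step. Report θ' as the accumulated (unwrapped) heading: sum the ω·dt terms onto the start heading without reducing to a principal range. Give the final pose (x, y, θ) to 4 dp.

step 1: θ'=1.0472 (straight) → pose (-1.3750, 5.0825, 1.0472)
step 2: θ'=0.5472 (R=-2.0000) → pose (-0.6835, 5.7905, 0.5472)
step 3: θ'=0.7972 (R=7.0000) → pose (0.6822, 6.8774, 0.7972)

(0.6822, 6.8774, 0.7972)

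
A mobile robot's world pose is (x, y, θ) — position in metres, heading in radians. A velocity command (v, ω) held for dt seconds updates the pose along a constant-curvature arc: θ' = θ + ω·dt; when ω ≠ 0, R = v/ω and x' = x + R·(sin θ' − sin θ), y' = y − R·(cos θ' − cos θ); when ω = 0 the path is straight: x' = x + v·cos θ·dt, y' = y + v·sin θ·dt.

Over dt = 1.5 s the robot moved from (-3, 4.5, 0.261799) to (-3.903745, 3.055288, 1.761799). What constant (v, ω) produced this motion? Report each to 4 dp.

Δθ = 1.761799 − 0.261799 = 1.500000
ω = Δθ/dt = 1.500000/1.5 = 1.0000
R = −Δy/(cos θ' − cos θ) = -1.2500
v = R·ω = -1.2500·1.0000 = -1.2500

v = -1.2500, ω = 1.0000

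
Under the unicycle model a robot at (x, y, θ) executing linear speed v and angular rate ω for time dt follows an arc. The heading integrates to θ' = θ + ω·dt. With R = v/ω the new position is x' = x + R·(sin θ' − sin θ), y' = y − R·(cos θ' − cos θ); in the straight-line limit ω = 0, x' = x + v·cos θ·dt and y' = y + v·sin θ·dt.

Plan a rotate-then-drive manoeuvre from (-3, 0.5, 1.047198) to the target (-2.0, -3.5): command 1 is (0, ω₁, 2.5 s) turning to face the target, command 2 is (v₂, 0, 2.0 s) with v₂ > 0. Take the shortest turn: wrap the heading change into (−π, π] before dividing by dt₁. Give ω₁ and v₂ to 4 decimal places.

ω₁ = -0.9492, v₂ = 2.0616

heading to target = atan2(-3.5−0.5, -2−-3) = -1.3258
Δθ = wrap(-1.3258 − 1.0472) = -2.3730; ω₁ = Δθ/dt₁ = -0.9492
distance = √((-2−-3)² + (-3.5−0.5)²) = 4.1231; v₂ = distance/dt₂ = 2.0616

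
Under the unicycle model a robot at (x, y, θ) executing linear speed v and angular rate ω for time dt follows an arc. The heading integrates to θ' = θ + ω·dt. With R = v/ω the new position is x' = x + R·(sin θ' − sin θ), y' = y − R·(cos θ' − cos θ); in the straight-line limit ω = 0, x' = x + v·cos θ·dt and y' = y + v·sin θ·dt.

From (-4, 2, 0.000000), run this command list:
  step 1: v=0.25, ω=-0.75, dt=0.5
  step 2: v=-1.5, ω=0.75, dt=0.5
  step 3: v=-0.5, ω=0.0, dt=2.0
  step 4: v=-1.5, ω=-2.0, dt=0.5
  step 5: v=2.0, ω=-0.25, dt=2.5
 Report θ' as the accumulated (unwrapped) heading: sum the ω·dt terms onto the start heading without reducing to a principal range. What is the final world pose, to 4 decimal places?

(-4.9851, -2.2952, -1.6250)

step 1: θ'=-0.3750 (R=-0.3333) → pose (-3.8779, 1.9768, -0.3750)
step 2: θ'=0.0000 (R=-2.0000) → pose (-4.6105, 2.1158, 0.0000)
step 3: θ'=0.0000 (straight) → pose (-5.6105, 2.1158, 0.0000)
step 4: θ'=-1.0000 (R=0.7500) → pose (-6.2416, 2.4606, -1.0000)
step 5: θ'=-1.6250 (R=-8.0000) → pose (-4.9851, -2.2952, -1.6250)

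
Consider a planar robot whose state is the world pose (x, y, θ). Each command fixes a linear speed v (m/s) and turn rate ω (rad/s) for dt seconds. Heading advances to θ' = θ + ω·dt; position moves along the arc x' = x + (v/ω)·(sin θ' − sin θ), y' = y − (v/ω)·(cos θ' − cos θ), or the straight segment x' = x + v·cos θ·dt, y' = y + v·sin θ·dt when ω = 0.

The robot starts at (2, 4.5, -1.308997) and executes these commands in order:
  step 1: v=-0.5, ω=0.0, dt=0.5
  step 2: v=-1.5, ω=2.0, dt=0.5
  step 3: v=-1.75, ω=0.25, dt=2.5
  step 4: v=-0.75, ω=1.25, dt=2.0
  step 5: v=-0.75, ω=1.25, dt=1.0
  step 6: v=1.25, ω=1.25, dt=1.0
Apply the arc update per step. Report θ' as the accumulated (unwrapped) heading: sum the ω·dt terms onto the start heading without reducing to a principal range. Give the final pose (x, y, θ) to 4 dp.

(-2.2248, 3.1452, 5.3160)

step 1: θ'=-1.3090 (straight) → pose (1.9353, 4.7415, -1.3090)
step 2: θ'=-0.3090 (R=-0.7500) → pose (1.4389, 5.2618, -0.3090)
step 3: θ'=0.3160 (R=-7.0000) → pose (-2.8652, 5.2468, 0.3160)
step 4: θ'=2.8160 (R=-0.6000) → pose (-2.8706, 4.1080, 2.8160)
step 5: θ'=4.0660 (R=-0.6000) → pose (-2.1998, 4.3151, 4.0660)
step 6: θ'=5.3160 (R=1.0000) → pose (-2.2248, 3.1452, 5.3160)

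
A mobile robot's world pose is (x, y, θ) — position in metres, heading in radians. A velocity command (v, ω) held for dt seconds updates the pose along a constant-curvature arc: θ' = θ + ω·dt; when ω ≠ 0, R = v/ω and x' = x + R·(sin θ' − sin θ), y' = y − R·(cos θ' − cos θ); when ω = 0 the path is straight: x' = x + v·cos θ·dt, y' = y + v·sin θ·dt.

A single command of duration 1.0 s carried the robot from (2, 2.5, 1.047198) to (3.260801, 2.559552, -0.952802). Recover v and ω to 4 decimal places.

Δθ = -0.952802 − 1.047198 = -2.000000
ω = Δθ/dt = -2.000000/1.0 = -2.0000
R = Δx/(sin θ' − sin θ) = -0.7500
v = R·ω = -0.7500·-2.0000 = 1.5000

v = 1.5000, ω = -2.0000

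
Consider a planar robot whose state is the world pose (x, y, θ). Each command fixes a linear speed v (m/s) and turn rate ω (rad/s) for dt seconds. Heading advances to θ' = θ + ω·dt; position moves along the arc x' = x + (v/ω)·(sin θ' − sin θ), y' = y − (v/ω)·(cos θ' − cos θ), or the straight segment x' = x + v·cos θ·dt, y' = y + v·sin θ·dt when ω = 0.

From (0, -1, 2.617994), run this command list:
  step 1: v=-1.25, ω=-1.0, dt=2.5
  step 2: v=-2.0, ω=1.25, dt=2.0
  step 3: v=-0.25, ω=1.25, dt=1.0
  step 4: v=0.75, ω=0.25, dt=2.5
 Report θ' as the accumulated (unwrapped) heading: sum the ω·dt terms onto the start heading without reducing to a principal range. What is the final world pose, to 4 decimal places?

step 1: θ'=0.1180 (R=1.2500) → pose (-0.4778, -3.3238, 0.1180)
step 2: θ'=2.6180 (R=-1.6000) → pose (-1.0895, -6.2984, 2.6180)
step 3: θ'=3.8680 (R=-0.2000) → pose (-0.8567, -6.2747, 3.8680)
step 4: θ'=4.4930 (R=3.0000) → pose (-1.7922, -7.8645, 4.4930)

(-1.7922, -7.8645, 4.4930)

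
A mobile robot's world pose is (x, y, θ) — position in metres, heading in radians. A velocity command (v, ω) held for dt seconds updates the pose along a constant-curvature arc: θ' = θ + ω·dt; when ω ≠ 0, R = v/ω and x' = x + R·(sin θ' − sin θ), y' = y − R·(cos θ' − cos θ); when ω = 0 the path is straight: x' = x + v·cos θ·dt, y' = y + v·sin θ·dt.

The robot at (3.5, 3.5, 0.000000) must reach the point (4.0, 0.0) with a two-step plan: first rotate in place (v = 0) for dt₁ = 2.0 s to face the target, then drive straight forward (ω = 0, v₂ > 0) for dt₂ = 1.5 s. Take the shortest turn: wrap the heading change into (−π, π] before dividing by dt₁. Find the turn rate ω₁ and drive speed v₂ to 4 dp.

ω₁ = -0.7144, v₂ = 2.3570

heading to target = atan2(0−3.5, 4−3.5) = -1.4289
Δθ = wrap(-1.4289 − 0.0000) = -1.4289; ω₁ = Δθ/dt₁ = -0.7144
distance = √((4−3.5)² + (0−3.5)²) = 3.5355; v₂ = distance/dt₂ = 2.3570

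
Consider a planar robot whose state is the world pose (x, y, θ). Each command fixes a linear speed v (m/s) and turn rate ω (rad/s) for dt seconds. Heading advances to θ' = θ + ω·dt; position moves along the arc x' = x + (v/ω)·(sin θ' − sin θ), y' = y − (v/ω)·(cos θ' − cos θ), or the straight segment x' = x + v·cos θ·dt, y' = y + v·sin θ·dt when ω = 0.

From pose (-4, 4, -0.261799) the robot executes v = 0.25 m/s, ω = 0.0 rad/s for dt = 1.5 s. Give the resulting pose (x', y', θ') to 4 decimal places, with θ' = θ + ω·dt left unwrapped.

θ' = -0.2618 + 0.0·1.5 = -0.2618
ω = 0 → straight: x' = -4 + 0.25·cos(-0.2618)·1.5 = -3.6378
y' = 4 + 0.25·sin(-0.2618)·1.5 = 3.9029

(-3.6378, 3.9029, -0.2618)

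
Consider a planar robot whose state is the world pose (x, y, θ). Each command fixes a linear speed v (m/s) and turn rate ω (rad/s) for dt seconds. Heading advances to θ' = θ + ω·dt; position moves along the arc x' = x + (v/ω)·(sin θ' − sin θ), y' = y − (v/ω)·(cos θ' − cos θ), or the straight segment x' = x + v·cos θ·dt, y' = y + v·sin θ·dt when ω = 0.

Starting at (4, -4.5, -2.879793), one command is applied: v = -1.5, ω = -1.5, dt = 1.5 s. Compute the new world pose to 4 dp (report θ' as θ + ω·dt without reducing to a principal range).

θ' = -2.8798 + -1.5·1.5 = -5.1298
R = v/ω = -1.5/-1.5 = 1.0000
x' = 4 + 1.0000·(sin -5.1298 − sin -2.8798) = 5.1730
y' = -4.5 − 1.0000·(cos -5.1298 − cos -2.8798) = -5.8713

(5.1730, -5.8713, -5.1298)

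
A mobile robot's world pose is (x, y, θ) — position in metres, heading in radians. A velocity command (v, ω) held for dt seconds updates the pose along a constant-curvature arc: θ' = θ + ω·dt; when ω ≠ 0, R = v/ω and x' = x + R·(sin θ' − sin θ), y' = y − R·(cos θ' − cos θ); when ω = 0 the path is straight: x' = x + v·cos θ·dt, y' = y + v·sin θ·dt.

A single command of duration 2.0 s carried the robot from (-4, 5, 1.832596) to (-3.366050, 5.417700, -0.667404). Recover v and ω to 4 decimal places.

Δθ = -0.667404 − 1.832596 = -2.500000
ω = Δθ/dt = -2.500000/2.0 = -1.2500
R = Δx/(sin θ' − sin θ) = -0.4000
v = R·ω = -0.4000·-1.2500 = 0.5000

v = 0.5000, ω = -1.2500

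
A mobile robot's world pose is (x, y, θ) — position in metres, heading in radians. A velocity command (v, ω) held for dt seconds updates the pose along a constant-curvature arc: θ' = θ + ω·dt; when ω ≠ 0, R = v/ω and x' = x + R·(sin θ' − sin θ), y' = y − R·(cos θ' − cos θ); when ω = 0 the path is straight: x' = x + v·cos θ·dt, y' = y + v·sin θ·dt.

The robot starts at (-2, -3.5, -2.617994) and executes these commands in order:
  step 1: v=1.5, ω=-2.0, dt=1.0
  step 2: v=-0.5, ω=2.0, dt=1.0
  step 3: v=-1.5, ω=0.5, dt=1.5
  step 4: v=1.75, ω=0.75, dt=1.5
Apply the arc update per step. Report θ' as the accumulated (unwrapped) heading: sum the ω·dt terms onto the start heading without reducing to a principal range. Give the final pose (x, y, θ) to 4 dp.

(-0.7267, -3.7962, -0.7430)

step 1: θ'=-4.6180 (R=-0.7500) → pose (-3.1217, -2.9212, -4.6180)
step 2: θ'=-2.6180 (R=-0.2500) → pose (-2.7478, -3.1141, -2.6180)
step 3: θ'=-1.8680 (R=-3.0000) → pose (-1.3793, -1.3946, -1.8680)
step 4: θ'=-0.7430 (R=2.3333) → pose (-0.7267, -3.7962, -0.7430)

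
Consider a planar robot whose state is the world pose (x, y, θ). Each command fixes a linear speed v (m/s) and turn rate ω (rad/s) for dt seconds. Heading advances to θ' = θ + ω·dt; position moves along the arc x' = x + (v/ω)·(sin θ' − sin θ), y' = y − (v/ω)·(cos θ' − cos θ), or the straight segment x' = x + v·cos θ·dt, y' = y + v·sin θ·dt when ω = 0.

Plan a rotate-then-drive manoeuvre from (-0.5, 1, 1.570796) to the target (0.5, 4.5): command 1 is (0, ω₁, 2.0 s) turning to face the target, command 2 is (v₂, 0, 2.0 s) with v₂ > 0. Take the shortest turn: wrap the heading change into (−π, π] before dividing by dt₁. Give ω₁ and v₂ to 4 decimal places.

ω₁ = -0.1391, v₂ = 1.8200

heading to target = atan2(4.5−1, 0.5−-0.5) = 1.2925
Δθ = wrap(1.2925 − 1.5708) = -0.2783; ω₁ = Δθ/dt₁ = -0.1391
distance = √((0.5−-0.5)² + (4.5−1)²) = 3.6401; v₂ = distance/dt₂ = 1.8200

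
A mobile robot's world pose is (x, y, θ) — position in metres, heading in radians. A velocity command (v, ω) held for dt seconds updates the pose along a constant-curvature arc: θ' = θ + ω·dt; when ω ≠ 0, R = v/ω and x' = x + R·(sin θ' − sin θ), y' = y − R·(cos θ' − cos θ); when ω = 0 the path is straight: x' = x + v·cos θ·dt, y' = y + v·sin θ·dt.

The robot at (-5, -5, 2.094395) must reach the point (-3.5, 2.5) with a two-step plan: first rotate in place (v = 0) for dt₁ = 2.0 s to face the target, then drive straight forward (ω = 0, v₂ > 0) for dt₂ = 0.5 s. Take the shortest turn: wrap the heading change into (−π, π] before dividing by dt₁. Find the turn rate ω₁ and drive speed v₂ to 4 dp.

ω₁ = -0.3605, v₂ = 15.2971

heading to target = atan2(2.5−-5, -3.5−-5) = 1.3734
Δθ = wrap(1.3734 − 2.0944) = -0.7210; ω₁ = Δθ/dt₁ = -0.3605
distance = √((-3.5−-5)² + (2.5−-5)²) = 7.6485; v₂ = distance/dt₂ = 15.2971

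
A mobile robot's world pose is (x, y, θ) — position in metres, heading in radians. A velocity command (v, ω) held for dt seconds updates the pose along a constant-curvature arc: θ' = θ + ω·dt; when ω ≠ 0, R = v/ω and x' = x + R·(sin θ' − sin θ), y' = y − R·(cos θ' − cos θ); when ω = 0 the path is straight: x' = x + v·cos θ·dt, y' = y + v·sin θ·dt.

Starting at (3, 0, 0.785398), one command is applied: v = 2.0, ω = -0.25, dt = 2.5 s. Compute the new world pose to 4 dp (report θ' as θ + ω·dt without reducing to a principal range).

θ' = 0.7854 + -0.25·2.5 = 0.1604
R = v/ω = 2.0/-0.25 = -8.0000
x' = 3 + -8.0000·(sin 0.1604 − sin 0.7854) = 7.3792
y' = 0 − -8.0000·(cos 0.1604 − cos 0.7854) = 2.2405

(7.3792, 2.2405, 0.1604)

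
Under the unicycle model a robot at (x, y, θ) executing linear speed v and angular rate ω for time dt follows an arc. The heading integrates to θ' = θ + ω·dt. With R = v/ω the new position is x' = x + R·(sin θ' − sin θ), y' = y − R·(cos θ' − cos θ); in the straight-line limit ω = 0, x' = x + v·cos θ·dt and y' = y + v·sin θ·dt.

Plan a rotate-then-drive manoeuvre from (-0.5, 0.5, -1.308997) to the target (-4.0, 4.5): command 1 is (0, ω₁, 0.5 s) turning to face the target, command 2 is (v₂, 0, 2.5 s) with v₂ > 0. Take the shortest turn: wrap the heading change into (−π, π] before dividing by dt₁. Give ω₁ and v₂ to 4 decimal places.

heading to target = atan2(4.5−0.5, -4−-0.5) = 2.2896
Δθ = wrap(2.2896 − -1.3090) = -2.6846; ω₁ = Δθ/dt₁ = -5.3691
distance = √((-4−-0.5)² + (4.5−0.5)²) = 5.3151; v₂ = distance/dt₂ = 2.1260

ω₁ = -5.3691, v₂ = 2.1260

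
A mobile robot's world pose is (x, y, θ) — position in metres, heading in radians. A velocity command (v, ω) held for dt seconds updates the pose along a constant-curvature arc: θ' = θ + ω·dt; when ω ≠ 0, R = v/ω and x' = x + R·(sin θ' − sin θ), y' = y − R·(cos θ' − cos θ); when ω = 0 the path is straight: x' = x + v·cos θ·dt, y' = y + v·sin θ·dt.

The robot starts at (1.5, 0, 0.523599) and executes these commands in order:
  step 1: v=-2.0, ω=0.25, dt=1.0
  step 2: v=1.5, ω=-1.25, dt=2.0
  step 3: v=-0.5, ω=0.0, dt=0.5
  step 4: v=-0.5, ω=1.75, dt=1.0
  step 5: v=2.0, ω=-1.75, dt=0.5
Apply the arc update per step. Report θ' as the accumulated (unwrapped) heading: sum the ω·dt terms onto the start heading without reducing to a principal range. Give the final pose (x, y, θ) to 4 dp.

(2.5706, -2.0620, -0.8514)

step 1: θ'=0.7736 (R=-8.0000) → pose (-0.0897, -1.2050, 0.7736)
step 2: θ'=-1.7264 (R=-1.2000) → pose (1.9342, -2.2495, -1.7264)
step 3: θ'=-1.7264 (straight) → pose (1.9730, -2.0025, -1.7264)
step 4: θ'=0.0236 (R=-0.2857) → pose (1.6840, -1.6726, 0.0236)
step 5: θ'=-0.8514 (R=-1.1429) → pose (2.5706, -2.0620, -0.8514)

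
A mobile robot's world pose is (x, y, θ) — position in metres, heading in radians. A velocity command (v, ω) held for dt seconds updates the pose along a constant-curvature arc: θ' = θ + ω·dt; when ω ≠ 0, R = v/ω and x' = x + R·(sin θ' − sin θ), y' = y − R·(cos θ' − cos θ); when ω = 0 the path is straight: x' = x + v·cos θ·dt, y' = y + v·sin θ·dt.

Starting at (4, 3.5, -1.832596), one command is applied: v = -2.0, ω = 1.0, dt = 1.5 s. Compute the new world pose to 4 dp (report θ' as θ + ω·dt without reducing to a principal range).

θ' = -1.8326 + 1.0·1.5 = -0.3326
R = v/ω = -2.0/1.0 = -2.0000
x' = 4 + -2.0000·(sin -0.3326 − sin -1.8326) = 2.7211
y' = 3.5 − -2.0000·(cos -0.3326 − cos -1.8326) = 5.9080

(2.7211, 5.9080, -0.3326)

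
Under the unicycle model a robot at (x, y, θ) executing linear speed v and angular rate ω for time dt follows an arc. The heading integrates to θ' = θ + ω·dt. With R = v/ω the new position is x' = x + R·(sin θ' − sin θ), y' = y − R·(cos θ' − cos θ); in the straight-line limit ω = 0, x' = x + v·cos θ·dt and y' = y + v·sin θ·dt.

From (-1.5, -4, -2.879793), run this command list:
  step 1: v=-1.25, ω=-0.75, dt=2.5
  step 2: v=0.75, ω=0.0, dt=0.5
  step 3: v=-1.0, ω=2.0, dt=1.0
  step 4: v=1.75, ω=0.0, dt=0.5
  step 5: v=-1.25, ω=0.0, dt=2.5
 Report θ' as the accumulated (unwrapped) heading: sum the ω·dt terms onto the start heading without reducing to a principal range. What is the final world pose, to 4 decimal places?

(3.3844, -4.9414, -2.7548)

step 1: θ'=-4.7548 (R=1.6667) → pose (0.5965, -5.6805, -4.7548)
step 2: θ'=-4.7548 (straight) → pose (0.6124, -5.3059, -4.7548)
step 3: θ'=-2.7548 (R=-0.5000) → pose (1.3006, -5.7901, -2.7548)
step 4: θ'=-2.7548 (straight) → pose (0.4902, -6.1202, -2.7548)
step 5: θ'=-2.7548 (straight) → pose (3.3844, -4.9414, -2.7548)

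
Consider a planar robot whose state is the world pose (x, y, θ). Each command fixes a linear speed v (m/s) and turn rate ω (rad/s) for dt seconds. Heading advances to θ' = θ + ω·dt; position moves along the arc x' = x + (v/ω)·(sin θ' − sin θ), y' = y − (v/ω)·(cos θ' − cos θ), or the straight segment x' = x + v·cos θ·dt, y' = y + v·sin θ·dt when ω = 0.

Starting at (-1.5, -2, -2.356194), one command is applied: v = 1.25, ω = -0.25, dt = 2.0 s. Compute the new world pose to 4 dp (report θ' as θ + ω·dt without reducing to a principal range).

(-3.6278, -3.2622, -2.8562)

θ' = -2.3562 + -0.25·2.0 = -2.8562
R = v/ω = 1.25/-0.25 = -5.0000
x' = -1.5 + -5.0000·(sin -2.8562 − sin -2.3562) = -3.6278
y' = -2 − -5.0000·(cos -2.8562 − cos -2.3562) = -3.2622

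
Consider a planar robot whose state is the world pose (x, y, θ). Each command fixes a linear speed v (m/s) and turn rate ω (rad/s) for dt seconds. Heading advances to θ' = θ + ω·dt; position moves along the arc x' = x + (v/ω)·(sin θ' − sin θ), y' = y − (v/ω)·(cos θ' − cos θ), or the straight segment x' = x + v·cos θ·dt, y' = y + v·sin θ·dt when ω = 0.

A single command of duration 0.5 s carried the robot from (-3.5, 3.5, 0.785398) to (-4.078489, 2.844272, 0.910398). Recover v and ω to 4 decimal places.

v = -1.7500, ω = 0.2500

Δθ = 0.910398 − 0.785398 = 0.125000
ω = Δθ/dt = 0.125000/0.5 = 0.2500
R = −Δy/(cos θ' − cos θ) = -7.0000
v = R·ω = -7.0000·0.2500 = -1.7500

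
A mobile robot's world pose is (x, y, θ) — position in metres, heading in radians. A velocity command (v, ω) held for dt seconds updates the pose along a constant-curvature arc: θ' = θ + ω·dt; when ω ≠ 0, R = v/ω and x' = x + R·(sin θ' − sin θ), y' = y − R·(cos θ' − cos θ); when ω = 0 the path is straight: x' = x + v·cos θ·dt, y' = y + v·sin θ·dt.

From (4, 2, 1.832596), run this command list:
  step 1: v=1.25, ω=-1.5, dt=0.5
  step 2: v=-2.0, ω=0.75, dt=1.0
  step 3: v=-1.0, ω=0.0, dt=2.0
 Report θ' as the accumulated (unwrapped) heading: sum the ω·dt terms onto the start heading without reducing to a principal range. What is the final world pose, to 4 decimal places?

step 1: θ'=1.0826 (R=-0.8333) → pose (4.0690, 2.6065, 1.0826)
step 2: θ'=1.8326 (R=-2.6667) → pose (3.8483, 0.6656, 1.8326)
step 3: θ'=1.8326 (straight) → pose (4.3659, -1.2663, 1.8326)

(4.3659, -1.2663, 1.8326)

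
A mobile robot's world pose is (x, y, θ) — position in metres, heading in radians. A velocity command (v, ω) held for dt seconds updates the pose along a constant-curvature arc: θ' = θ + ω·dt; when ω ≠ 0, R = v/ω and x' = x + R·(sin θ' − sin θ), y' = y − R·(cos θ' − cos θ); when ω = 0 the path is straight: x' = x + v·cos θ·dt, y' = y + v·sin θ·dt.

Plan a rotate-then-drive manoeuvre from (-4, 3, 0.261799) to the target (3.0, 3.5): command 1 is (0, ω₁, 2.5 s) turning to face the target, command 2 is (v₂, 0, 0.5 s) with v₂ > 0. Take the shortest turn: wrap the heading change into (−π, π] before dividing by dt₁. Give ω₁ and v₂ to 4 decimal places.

heading to target = atan2(3.5−3, 3−-4) = 0.0713
Δθ = wrap(0.0713 − 0.2618) = -0.1905; ω₁ = Δθ/dt₁ = -0.0762
distance = √((3−-4)² + (3.5−3)²) = 7.0178; v₂ = distance/dt₂ = 14.0357

ω₁ = -0.0762, v₂ = 14.0357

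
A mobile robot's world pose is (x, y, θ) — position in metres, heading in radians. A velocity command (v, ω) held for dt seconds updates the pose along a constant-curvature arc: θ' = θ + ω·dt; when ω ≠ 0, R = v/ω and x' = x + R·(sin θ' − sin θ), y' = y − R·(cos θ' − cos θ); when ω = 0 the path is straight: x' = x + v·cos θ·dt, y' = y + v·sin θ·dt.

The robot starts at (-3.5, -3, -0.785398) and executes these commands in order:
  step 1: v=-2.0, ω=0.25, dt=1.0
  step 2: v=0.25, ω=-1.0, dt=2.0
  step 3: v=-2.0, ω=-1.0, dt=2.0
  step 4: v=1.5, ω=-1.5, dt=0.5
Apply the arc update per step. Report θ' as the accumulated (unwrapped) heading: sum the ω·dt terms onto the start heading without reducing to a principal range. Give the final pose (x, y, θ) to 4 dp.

step 1: θ'=-0.5354 (R=-8.0000) → pose (-5.0754, -1.7763, -0.5354)
step 2: θ'=-2.5354 (R=-0.2500) → pose (-5.0605, -2.1968, -2.5354)
step 3: θ'=-4.5354 (R=2.0000) → pose (-1.9523, -3.4883, -4.5354)
step 4: θ'=-5.2854 (R=-1.0000) → pose (-1.8081, -2.7701, -5.2854)

(-1.8081, -2.7701, -5.2854)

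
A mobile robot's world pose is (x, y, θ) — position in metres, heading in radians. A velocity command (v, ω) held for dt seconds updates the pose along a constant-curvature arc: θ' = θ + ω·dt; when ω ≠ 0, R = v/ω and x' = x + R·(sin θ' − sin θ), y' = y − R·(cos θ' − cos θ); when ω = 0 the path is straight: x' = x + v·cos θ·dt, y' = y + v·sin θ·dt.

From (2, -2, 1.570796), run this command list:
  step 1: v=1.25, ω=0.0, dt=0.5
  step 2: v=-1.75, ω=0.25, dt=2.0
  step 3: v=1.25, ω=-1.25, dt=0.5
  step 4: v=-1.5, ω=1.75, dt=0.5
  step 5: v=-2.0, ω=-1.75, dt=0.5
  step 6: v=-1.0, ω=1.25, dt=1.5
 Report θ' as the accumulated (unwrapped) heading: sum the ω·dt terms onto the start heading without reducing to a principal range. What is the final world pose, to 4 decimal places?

(4.1997, -6.6264, 3.3208)

step 1: θ'=1.5708 (straight) → pose (2.0000, -1.3750, 1.5708)
step 2: θ'=2.0708 (R=-7.0000) → pose (2.8569, -4.7310, 2.0708)
step 3: θ'=1.4458 (R=-1.0000) → pose (2.7423, -4.1269, 1.4458)
step 4: θ'=2.3208 (R=-0.8571) → pose (2.9656, -4.8180, 2.3208)
step 5: θ'=1.4458 (R=1.1429) → pose (3.2633, -5.7395, 1.4458)
step 6: θ'=3.3208 (R=-0.8000) → pose (4.1997, -6.6264, 3.3208)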